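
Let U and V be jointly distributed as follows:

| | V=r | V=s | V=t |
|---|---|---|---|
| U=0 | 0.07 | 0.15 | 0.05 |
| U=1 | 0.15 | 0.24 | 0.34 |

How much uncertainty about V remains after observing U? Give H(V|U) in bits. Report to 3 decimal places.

1.488 bits

Chain rule: H(V|U) = H(U,V) − H(U).
Marginals: p(U) = (0.2700, 0.7300), p(V) = (0.2200, 0.3900, 0.3900).
H(U,V) = 2.3290 bits; H(U) = 0.8415 bits.
H(V|U) = 2.3290 − 0.8415 = 1.488 bits.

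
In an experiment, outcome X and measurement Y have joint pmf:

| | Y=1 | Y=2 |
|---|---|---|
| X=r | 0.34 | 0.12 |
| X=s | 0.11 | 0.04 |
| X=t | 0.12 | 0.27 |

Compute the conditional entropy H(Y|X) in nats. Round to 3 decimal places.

Marginals: p(X) = (0.4600, 0.1500, 0.3900), p(Y) = (0.5700, 0.4300).
H(Y|X) = Σ p(X) · H(Y|X=·).
  X=r: p=0.4600, H(Y|X=r) = 0.5740
  X=s: p=0.1500, H(Y|X=s) = 0.5799
  X=t: p=0.3900, H(Y|X=t) = 0.6172
Weighted sum = 0.592 nats.

0.592 nats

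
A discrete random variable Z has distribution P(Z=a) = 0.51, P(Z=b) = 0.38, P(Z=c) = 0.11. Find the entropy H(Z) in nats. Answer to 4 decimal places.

H(Z) = −Σ p·ln p.
  −(0.51)·ln(0.51) = 0.34341
  −(0.38)·ln(0.38) = 0.36768
  −(0.11)·ln(0.11) = 0.24280
Sum: 0.34341 + 0.36768 + 0.24280 = 0.9539 nats.

0.9539 nats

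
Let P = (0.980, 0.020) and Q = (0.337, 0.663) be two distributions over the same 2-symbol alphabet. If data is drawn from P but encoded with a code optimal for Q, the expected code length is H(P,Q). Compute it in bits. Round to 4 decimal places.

H(P,Q) = −Σ p·log₂ q.
  −0.980·log₂(0.337) = 1.53780
  −0.020·log₂(0.663) = 0.01186
H(P,Q) = 1.5497 bits.

1.5497 bits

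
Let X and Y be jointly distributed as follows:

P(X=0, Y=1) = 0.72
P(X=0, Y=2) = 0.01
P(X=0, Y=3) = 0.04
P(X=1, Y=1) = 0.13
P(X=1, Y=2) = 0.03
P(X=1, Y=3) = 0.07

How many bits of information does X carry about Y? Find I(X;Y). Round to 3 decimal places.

0.117 bits

Marginals: p(X) = (0.7700, 0.2300), p(Y) = (0.8500, 0.0400, 0.1100).
I(X;Y) = H(X) + H(Y) − H(X,Y).
H(X) = 0.7780, H(Y) = 0.7353, H(X,Y) = 1.3964.
I(X;Y) = 0.7780 + 0.7353 − 1.3964 = 0.117 bits.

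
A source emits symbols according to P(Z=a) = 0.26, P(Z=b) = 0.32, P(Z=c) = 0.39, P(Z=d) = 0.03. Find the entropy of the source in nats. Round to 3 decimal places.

H(Z) = −Σ p·ln p.
  −(0.26)·ln(0.26) = 0.3502
  −(0.32)·ln(0.32) = 0.3646
  −(0.39)·ln(0.39) = 0.3672
  −(0.03)·ln(0.03) = 0.1052
Sum: 0.3502 + 0.3646 + 0.3672 + 0.1052 = 1.187 nats.

1.187 nats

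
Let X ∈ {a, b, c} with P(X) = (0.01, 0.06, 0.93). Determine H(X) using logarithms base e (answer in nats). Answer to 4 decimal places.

H(X) = −Σ p·ln p.
  −(0.01)·ln(0.01) = 0.04605
  −(0.06)·ln(0.06) = 0.16880
  −(0.93)·ln(0.93) = 0.06749
Sum: 0.04605 + 0.16880 + 0.06749 = 0.2823 nats.

0.2823 nats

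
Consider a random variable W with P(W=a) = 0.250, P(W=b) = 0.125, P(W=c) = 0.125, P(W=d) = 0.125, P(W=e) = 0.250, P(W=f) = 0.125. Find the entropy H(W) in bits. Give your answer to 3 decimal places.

2.500 bits

H(W) = −Σ p·log₂ p.
  −(0.250)·log₂(0.250) = 0.5000
  −(0.125)·log₂(0.125) = 0.3750
  −(0.125)·log₂(0.125) = 0.3750
  −(0.125)·log₂(0.125) = 0.3750
  −(0.250)·log₂(0.250) = 0.5000
  −(0.125)·log₂(0.125) = 0.3750
Sum: 0.5000 + 0.3750 + 0.3750 + 0.3750 + 0.5000 + 0.3750 = 2.500 bits.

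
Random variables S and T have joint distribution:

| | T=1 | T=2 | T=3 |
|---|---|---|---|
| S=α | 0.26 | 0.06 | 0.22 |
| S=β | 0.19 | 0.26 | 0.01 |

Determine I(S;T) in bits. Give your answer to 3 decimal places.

Marginals: p(S) = (0.5400, 0.4600), p(T) = (0.4500, 0.3200, 0.2300).
I(S;T) = H(S) + H(T) − H(S,T).
H(S) = 0.9954, H(T) = 1.5321, H(S,T) = 2.2563.
I(S;T) = 0.9954 + 1.5321 − 2.2563 = 0.271 bits.

0.271 bits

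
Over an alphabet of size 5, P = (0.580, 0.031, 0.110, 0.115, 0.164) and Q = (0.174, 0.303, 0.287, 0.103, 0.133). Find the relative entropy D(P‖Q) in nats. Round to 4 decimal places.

D(P‖Q) = Σ p·ln(p/q).
  0.580·ln(0.580/0.174) = 0.69830
  0.031·ln(0.031/0.303) = -0.07067
  0.110·ln(0.110/0.287) = -0.10549
  0.115·ln(0.115/0.103) = 0.01267
  0.164·ln(0.164/0.133) = 0.03436
D(P‖Q) = 0.5692 nats.

0.5692 nats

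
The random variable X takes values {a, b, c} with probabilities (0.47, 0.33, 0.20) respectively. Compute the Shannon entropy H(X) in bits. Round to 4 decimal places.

H(X) = −Σ p·log₂ p.
  −(0.47)·log₂(0.47) = 0.51196
  −(0.33)·log₂(0.33) = 0.52782
  −(0.20)·log₂(0.20) = 0.46439
Sum: 0.51196 + 0.52782 + 0.46439 = 1.5042 bits.

1.5042 bits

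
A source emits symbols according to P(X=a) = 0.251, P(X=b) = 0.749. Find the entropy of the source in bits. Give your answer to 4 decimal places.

0.8129 bits

H(X) = −Σ p·log₂ p.
  −(0.251)·log₂(0.251) = 0.50055
  −(0.749)·log₂(0.749) = 0.31230
Sum: 0.50055 + 0.31230 = 0.8129 bits.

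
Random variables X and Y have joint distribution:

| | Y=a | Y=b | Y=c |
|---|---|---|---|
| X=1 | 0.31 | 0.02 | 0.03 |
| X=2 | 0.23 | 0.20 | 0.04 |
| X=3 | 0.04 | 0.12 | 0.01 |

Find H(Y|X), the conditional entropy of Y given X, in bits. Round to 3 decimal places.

1.068 bits

Chain rule: H(Y|X) = H(X,Y) − H(X).
Marginals: p(X) = (0.3600, 0.4700, 0.1700), p(Y) = (0.5800, 0.3400, 0.0800).
H(X,Y) = 2.5455 bits; H(X) = 1.4772 bits.
H(Y|X) = 2.5455 − 1.4772 = 1.068 bits.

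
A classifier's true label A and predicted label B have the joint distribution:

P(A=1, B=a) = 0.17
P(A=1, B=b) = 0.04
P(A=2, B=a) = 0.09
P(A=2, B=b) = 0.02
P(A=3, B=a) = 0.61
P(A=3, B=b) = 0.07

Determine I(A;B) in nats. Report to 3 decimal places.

0.007 nats

Marginals: p(A) = (0.2100, 0.1100, 0.6800), p(B) = (0.8700, 0.1300).
I(A;B) = H(A) + H(B) − H(A,B).
H(A) = 0.8328, H(B) = 0.3864, H(A,B) = 1.2126.
I(A;B) = 0.8328 + 0.3864 − 1.2126 = 0.007 nats.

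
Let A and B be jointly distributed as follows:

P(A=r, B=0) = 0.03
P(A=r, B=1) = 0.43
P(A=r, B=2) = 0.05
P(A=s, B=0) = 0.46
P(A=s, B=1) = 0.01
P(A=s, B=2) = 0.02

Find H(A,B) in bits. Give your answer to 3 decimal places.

H(A,B) = −Σ p(x,y)·log₂ p(x,y) over all 6 cells.
  cell (r,0): −0.03·log₂0.03 = 0.1518
  cell (r,1): −0.43·log₂0.43 = 0.5236
  cell (r,2): −0.05·log₂0.05 = 0.2161
  cell (s,0): −0.46·log₂0.46 = 0.5153
  cell (s,1): −0.01·log₂0.01 = 0.0664
  cell (s,2): −0.02·log₂0.02 = 0.1129
Sum = 1.586 bits.

1.586 bits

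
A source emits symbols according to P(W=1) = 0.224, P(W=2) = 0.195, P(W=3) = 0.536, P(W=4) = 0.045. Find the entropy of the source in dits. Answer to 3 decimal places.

0.490 dits

H(W) = −Σ p·log₁₀ p.
  −(0.224)·log₁₀(0.224) = 0.1455
  −(0.195)·log₁₀(0.195) = 0.1384
  −(0.536)·log₁₀(0.536) = 0.1452
  −(0.045)·log₁₀(0.045) = 0.0606
Sum: 0.1455 + 0.1384 + 0.1452 + 0.0606 = 0.490 dits.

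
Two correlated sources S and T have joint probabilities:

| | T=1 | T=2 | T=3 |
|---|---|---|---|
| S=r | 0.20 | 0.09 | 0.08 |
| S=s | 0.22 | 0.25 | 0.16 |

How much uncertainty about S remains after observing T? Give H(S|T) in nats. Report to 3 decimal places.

0.640 nats

Chain rule: H(S|T) = H(S,T) − H(T).
Marginals: p(S) = (0.3700, 0.6300), p(T) = (0.4200, 0.3400, 0.2400).
H(S,T) = 1.7136 nats; H(T) = 1.0737 nats.
H(S|T) = 1.7136 − 1.0737 = 0.640 nats.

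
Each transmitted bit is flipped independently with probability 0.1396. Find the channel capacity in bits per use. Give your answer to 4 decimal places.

0.4168 bits

Binary symmetric channel: C = 1 − h₂(ε) where h₂ is the binary entropy function.
h₂(0.1396) = −0.1396·log₂0.1396 − 0.8604·log₂0.8604 = 0.5832.
C = 1 − 0.5832 = 0.4168 bits per channel use.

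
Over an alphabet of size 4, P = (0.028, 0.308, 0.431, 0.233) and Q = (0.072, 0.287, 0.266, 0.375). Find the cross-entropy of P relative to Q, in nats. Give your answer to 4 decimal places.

1.2574 nats

H(P,Q) = −Σ p·ln q.
  −0.028·ln(0.072) = 0.07367
  −0.308·ln(0.287) = 0.38447
  −0.431·ln(0.266) = 0.57076
  −0.233·ln(0.375) = 0.22853
H(P,Q) = 1.2574 nats.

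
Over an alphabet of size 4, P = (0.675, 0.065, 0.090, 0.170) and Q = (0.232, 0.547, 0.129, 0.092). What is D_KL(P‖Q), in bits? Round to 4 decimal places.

0.9441 bits

D(P‖Q) = Σ p·log₂(p/q).
  0.675·log₂(0.675/0.232) = 1.04001
  0.065·log₂(0.065/0.547) = -0.19975
  0.090·log₂(0.090/0.129) = -0.04674
  0.170·log₂(0.170/0.092) = 0.15059
D(P‖Q) = 0.9441 bits.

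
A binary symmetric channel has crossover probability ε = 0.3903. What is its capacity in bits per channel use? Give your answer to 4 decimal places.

0.0350 bits

Binary symmetric channel: C = 1 − h₂(ε) where h₂ is the binary entropy function.
h₂(0.3903) = −0.3903·log₂0.3903 − 0.6097·log₂0.6097 = 0.9650.
C = 1 − 0.9650 = 0.0350 bits per channel use.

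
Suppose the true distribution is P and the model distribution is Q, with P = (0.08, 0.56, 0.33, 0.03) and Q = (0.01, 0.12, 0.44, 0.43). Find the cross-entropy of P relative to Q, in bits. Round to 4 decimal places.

2.6719 bits

H(P,Q) = −Σ p·log₂ q.
  −0.08·log₂(0.01) = 0.53151
  −0.56·log₂(0.12) = 1.71298
  −0.33·log₂(0.44) = 0.39086
  −0.03·log₂(0.43) = 0.03653
H(P,Q) = 2.6719 bits.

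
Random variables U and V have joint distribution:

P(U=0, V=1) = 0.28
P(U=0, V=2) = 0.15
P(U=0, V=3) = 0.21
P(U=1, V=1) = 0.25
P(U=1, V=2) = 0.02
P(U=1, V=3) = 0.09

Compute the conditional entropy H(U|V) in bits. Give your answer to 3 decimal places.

0.882 bits

Chain rule: H(U|V) = H(U,V) − H(V).
Marginals: p(U) = (0.6400, 0.3600), p(V) = (0.5300, 0.1700, 0.3000).
H(U,V) = 2.3231 bits; H(V) = 1.4411 bits.
H(U|V) = 2.3231 − 1.4411 = 0.882 bits.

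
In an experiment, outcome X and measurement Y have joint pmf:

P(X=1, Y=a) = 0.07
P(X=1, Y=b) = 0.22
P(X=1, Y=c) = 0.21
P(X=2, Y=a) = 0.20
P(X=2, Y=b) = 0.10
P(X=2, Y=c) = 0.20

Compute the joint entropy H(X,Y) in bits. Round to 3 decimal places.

2.483 bits

H(X,Y) = −Σ p(x,y)·log₂ p(x,y) over all 6 cells.
  cell (1,a): −0.07·log₂0.07 = 0.2686
  cell (1,b): −0.22·log₂0.22 = 0.4806
  cell (1,c): −0.21·log₂0.21 = 0.4728
  cell (2,a): −0.20·log₂0.20 = 0.4644
  cell (2,b): −0.10·log₂0.10 = 0.3322
  cell (2,c): −0.20·log₂0.20 = 0.4644
Sum = 2.483 bits.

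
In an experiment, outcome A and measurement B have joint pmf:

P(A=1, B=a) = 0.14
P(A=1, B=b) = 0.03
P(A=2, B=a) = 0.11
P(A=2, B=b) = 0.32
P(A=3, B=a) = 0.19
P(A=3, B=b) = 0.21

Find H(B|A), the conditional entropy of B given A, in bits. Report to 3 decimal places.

0.866 bits

Marginals: p(A) = (0.1700, 0.4300, 0.4000), p(B) = (0.4400, 0.5600).
H(B|A) = Σ p(A) · H(B|A=·).
  A=1: p=0.1700, H(B|A=1) = 0.6723
  A=2: p=0.4300, H(B|A=2) = 0.8204
  A=3: p=0.4000, H(B|A=3) = 0.9982
Weighted sum = 0.866 bits.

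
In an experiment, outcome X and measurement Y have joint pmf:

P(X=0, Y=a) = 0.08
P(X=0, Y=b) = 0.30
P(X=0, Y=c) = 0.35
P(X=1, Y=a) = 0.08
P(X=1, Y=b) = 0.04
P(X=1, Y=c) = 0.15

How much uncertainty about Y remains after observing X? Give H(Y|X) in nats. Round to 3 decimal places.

0.963 nats

Marginals: p(X) = (0.7300, 0.2700), p(Y) = (0.1600, 0.3400, 0.5000).
H(Y|X) = Σ p(X) · H(Y|X=·).
  X=0: p=0.7300, H(Y|X=0) = 0.9602
  X=1: p=0.2700, H(Y|X=1) = 0.9699
Weighted sum = 0.963 nats.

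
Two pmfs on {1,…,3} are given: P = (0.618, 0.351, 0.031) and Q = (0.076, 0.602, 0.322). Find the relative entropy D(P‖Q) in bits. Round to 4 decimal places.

D(P‖Q) = Σ p·log₂(p/q).
  0.618·log₂(0.618/0.076) = 1.86854
  0.351·log₂(0.351/0.602) = -0.27318
  0.031·log₂(0.031/0.322) = -0.10468
D(P‖Q) = 1.4907 bits.

1.4907 bits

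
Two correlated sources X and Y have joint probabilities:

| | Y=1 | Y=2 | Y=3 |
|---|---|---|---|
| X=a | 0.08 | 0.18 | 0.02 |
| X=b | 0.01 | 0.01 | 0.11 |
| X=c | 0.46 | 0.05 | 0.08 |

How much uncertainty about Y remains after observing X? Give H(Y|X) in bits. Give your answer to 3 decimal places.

Marginals: p(X) = (0.2800, 0.1300, 0.5900), p(Y) = (0.5500, 0.2400, 0.2100).
H(Y|X) = Σ p(X) · H(Y|X=·).
  X=a: p=0.2800, H(Y|X=a) = 1.1981
  X=b: p=0.1300, H(Y|X=b) = 0.7732
  X=c: p=0.5900, H(Y|X=c) = 0.9726
Weighted sum = 1.010 bits.

1.010 bits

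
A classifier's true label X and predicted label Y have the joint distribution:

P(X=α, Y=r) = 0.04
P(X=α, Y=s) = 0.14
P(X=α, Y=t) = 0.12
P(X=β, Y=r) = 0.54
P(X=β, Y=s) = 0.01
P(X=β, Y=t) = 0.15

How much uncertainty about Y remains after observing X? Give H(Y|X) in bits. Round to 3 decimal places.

1.026 bits

Marginals: p(X) = (0.3000, 0.7000), p(Y) = (0.5800, 0.1500, 0.2700).
H(Y|X) = Σ p(X) · H(Y|X=·).
  X=α: p=0.3000, H(Y|X=α) = 1.4295
  X=β: p=0.7000, H(Y|X=β) = 0.8526
Weighted sum = 1.026 bits.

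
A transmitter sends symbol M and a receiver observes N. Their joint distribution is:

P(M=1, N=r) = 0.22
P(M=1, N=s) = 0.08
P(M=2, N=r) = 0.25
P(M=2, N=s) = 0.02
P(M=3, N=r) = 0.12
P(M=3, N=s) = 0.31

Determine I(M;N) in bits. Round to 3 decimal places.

0.255 bits

Marginals: p(M) = (0.3000, 0.2700, 0.4300), p(N) = (0.5900, 0.4100).
I(M;N) = H(M) + H(N) − H(M,N).
H(M) = 1.5547, H(N) = 0.9765, H(M,N) = 2.2758.
I(M;N) = 1.5547 + 0.9765 − 2.2758 = 0.255 bits.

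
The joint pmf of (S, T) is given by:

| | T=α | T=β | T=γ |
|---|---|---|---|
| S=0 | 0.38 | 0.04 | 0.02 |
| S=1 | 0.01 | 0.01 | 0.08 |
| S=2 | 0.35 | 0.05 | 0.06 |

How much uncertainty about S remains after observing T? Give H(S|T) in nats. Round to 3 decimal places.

0.809 nats

Marginals: p(S) = (0.4400, 0.1000, 0.4600), p(T) = (0.7400, 0.1000, 0.1600).
H(S|T) = Σ p(T) · H(S|T=·).
  T=α: p=0.7400, H(S|T=α) = 0.7545
  T=β: p=0.1000, H(S|T=β) = 0.9433
  T=γ: p=0.1600, H(S|T=γ) = 0.9743
Weighted sum = 0.809 nats.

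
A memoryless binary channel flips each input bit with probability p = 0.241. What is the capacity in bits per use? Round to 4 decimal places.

Binary symmetric channel: C = 1 − h₂(ε) where h₂ is the binary entropy function.
h₂(0.241) = −0.241·log₂0.241 − 0.759·log₂0.759 = 0.7967.
C = 1 − 0.7967 = 0.2033 bits per channel use.

0.2033 bits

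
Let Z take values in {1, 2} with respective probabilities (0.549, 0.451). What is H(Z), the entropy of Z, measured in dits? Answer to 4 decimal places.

H(Z) = −Σ p·log₁₀ p.
  −(0.549)·log₁₀(0.549) = 0.14297
  −(0.451)·log₁₀(0.451) = 0.15597
Sum: 0.14297 + 0.15597 = 0.2989 dits.

0.2989 dits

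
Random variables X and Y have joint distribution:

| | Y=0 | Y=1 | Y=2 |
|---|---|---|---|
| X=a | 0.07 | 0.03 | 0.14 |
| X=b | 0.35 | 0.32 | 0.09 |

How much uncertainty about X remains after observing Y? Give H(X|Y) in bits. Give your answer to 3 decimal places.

Marginals: p(X) = (0.2400, 0.7600), p(Y) = (0.4200, 0.3500, 0.2300).
H(X|Y) = Σ p(Y) · H(X|Y=·).
  Y=0: p=0.4200, H(X|Y=0) = 0.6500
  Y=1: p=0.3500, H(X|Y=1) = 0.4220
  Y=2: p=0.2300, H(X|Y=2) = 0.9656
Weighted sum = 0.643 bits.

0.643 bits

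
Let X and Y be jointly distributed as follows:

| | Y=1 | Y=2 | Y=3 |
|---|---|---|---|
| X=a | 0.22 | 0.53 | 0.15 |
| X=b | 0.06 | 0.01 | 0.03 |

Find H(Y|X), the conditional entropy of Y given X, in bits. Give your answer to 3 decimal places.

1.369 bits

Chain rule: H(Y|X) = H(X,Y) − H(X).
Marginals: p(X) = (0.9000, 0.1000), p(Y) = (0.2800, 0.5400, 0.1800).
H(X,Y) = 1.8383 bits; H(X) = 0.4690 bits.
H(Y|X) = 1.8383 − 0.4690 = 1.369 bits.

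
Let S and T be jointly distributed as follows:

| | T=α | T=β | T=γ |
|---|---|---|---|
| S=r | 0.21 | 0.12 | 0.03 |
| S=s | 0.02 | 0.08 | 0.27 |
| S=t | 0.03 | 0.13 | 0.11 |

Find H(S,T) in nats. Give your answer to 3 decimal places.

H(S,T) = −Σ p(x,y)·ln p(x,y) over all 9 cells.
  cell (r,α): −0.21·ln0.21 = 0.3277
  cell (r,β): −0.12·ln0.12 = 0.2544
  cell (r,γ): −0.03·ln0.03 = 0.1052
  cell (s,α): −0.02·ln0.02 = 0.0782
  cell (s,β): −0.08·ln0.08 = 0.2021
  cell (s,γ): −0.27·ln0.27 = 0.3535
  cell (t,α): −0.03·ln0.03 = 0.1052
  cell (t,β): −0.13·ln0.13 = 0.2652
  cell (t,γ): −0.11·ln0.11 = 0.2428
Sum = 1.934 nats.

1.934 nats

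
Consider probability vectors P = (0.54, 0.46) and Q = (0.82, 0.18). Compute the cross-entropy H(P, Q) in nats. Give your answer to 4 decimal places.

0.8960 nats

H(P,Q) = −Σ p·ln q.
  −0.54·ln(0.82) = 0.10716
  −0.46·ln(0.18) = 0.78881
H(P,Q) = 0.8960 nats.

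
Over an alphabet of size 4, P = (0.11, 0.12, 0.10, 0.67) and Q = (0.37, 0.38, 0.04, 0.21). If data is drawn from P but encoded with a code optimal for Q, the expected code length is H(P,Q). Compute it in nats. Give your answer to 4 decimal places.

1.5930 nats

H(P,Q) = −Σ p·ln q.
  −0.11·ln(0.37) = 0.10937
  −0.12·ln(0.38) = 0.11611
  −0.10·ln(0.04) = 0.32189
  −0.67·ln(0.21) = 1.04563
H(P,Q) = 1.5930 nats.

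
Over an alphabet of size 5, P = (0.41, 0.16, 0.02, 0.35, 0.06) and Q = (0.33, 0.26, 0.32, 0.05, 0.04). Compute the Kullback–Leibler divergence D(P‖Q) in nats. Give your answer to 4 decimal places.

0.6613 nats

D(P‖Q) = Σ p·ln(p/q).
  0.41·ln(0.41/0.33) = 0.08900
  0.16·ln(0.16/0.26) = -0.07768
  0.02·ln(0.02/0.32) = -0.05545
  0.35·ln(0.35/0.05) = 0.68107
  0.06·ln(0.06/0.04) = 0.02433
D(P‖Q) = 0.6613 nats.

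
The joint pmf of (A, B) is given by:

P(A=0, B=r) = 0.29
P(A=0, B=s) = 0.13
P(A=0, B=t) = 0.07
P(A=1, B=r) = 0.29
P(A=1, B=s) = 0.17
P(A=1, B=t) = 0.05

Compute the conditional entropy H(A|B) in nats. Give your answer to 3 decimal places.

0.689 nats

Marginals: p(A) = (0.4900, 0.5100), p(B) = (0.5800, 0.3000, 0.1200).
H(A|B) = Σ p(B) · H(A|B=·).
  B=r: p=0.5800, H(A|B=r) = 0.6931
  B=s: p=0.3000, H(A|B=s) = 0.6842
  B=t: p=0.1200, H(A|B=t) = 0.6792
Weighted sum = 0.689 nats.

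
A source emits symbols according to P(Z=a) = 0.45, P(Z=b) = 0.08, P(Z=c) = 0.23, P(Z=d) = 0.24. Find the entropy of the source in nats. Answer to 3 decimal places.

H(Z) = −Σ p·ln p.
  −(0.45)·ln(0.45) = 0.3593
  −(0.08)·ln(0.08) = 0.2021
  −(0.23)·ln(0.23) = 0.3380
  −(0.24)·ln(0.24) = 0.3425
Sum: 0.3593 + 0.2021 + 0.3380 + 0.3425 = 1.242 nats.

1.242 nats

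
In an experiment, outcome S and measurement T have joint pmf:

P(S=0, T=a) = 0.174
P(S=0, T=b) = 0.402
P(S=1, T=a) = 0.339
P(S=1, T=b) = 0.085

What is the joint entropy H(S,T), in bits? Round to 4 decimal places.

H(S,T) = −Σ p(x,y)·log₂ p(x,y) over all 4 cells.
  cell (0,a): −0.174·log₂0.174 = 0.43897
  cell (0,b): −0.402·log₂0.402 = 0.52852
  cell (1,a): −0.339·log₂0.339 = 0.52906
  cell (1,b): −0.085·log₂0.085 = 0.30229
Sum = 1.7988 bits.

1.7988 bits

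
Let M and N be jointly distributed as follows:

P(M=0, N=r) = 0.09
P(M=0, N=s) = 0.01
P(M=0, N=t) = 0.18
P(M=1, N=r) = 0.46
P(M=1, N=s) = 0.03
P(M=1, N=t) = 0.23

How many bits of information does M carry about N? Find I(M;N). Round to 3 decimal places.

Marginals: p(M) = (0.2800, 0.7200), p(N) = (0.5500, 0.0400, 0.4100).
I(M;N) = Σ p(x,y)·log₂[p(x,y)/(p(x)p(y))].
  (0,r): 0.09·log₂(0.5844) = -0.0697
  (0,s): 0.01·log₂(0.8929) = -0.0016
  (0,t): 0.18·log₂(1.5679) = 0.1168
  (1,r): 0.46·log₂(1.1616) = 0.0994
  (1,s): 0.03·log₂(1.0417) = 0.0018
  (1,t): 0.23·log₂(0.7791) = -0.0828
Sum = 0.064 bits.

0.064 bits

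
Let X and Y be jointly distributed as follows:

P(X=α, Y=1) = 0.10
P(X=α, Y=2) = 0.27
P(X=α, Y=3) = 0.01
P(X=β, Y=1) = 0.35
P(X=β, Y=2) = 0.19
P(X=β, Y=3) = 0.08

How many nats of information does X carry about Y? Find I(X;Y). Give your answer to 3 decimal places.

0.082 nats

Marginals: p(X) = (0.3800, 0.6200), p(Y) = (0.4500, 0.4600, 0.0900).
I(X;Y) = H(X) + H(Y) − H(X,Y).
H(X) = 0.6641, H(Y) = 0.9332, H(X,Y) = 1.5149.
I(X;Y) = 0.6641 + 0.9332 − 1.5149 = 0.082 nats.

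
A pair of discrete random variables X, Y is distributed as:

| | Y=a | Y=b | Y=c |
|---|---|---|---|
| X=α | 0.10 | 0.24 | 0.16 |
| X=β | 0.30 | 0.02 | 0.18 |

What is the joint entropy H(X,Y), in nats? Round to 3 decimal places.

H(X,Y) = −Σ p(x,y)·ln p(x,y) over all 6 cells.
  cell (α,a): −0.10·ln0.10 = 0.2303
  cell (α,b): −0.24·ln0.24 = 0.3425
  cell (α,c): −0.16·ln0.16 = 0.2932
  cell (β,a): −0.30·ln0.30 = 0.3612
  cell (β,b): −0.02·ln0.02 = 0.0782
  cell (β,c): −0.18·ln0.18 = 0.3087
Sum = 1.614 nats.

1.614 nats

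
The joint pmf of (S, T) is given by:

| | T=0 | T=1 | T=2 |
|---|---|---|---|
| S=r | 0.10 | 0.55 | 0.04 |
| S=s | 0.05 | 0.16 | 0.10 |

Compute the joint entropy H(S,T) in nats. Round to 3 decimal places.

H(S,T) = −Σ p(x,y)·ln p(x,y) over all 6 cells.
  cell (r,0): −0.10·ln0.10 = 0.2303
  cell (r,1): −0.55·ln0.55 = 0.3288
  cell (r,2): −0.04·ln0.04 = 0.1288
  cell (s,0): −0.05·ln0.05 = 0.1498
  cell (s,1): −0.16·ln0.16 = 0.2932
  cell (s,2): −0.10·ln0.10 = 0.2303
Sum = 1.361 nats.

1.361 nats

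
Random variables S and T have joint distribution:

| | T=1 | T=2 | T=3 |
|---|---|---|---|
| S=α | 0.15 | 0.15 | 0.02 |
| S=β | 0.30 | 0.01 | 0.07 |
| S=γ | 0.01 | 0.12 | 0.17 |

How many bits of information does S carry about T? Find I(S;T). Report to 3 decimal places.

Marginals: p(S) = (0.3200, 0.3800, 0.3000), p(T) = (0.4600, 0.2800, 0.2600).
I(S;T) = Σ p(x,y)·log₂[p(x,y)/(p(x)p(y))].
  (α,1): 0.15·log₂(1.0190) = 0.0041
  (α,2): 0.15·log₂(1.6741) = 0.1115
  (α,3): 0.02·log₂(0.2404) = -0.0411
  (β,1): 0.30·log₂(1.7162) = 0.2338
  (β,2): 0.01·log₂(0.0940) = -0.0341
  (β,3): 0.07·log₂(0.7085) = -0.0348
  (γ,1): 0.01·log₂(0.0725) = -0.0379
  (γ,2): 0.12·log₂(1.4286) = 0.0617
  (γ,3): 0.17·log₂(2.1795) = 0.1911
Sum = 0.454 bits.

0.454 bits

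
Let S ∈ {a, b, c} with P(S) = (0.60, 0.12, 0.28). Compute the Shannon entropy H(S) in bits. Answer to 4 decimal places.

1.3235 bits

H(S) = −Σ p·log₂ p.
  −(0.60)·log₂(0.60) = 0.44218
  −(0.12)·log₂(0.12) = 0.36707
  −(0.28)·log₂(0.28) = 0.51422
Sum: 0.44218 + 0.36707 + 0.51422 = 1.3235 bits.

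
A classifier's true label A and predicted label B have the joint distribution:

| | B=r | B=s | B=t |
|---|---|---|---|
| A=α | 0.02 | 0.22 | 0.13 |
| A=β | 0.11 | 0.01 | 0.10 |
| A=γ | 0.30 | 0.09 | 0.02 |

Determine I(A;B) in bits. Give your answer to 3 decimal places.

Marginals: p(A) = (0.3700, 0.2200, 0.4100), p(B) = (0.4300, 0.3200, 0.2500).
I(A;B) = H(A) + H(B) − H(A,B).
H(A) = 1.5387, H(B) = 1.5496, H(A,B) = 2.6716.
I(A;B) = 1.5387 + 1.5496 − 2.6716 = 0.417 bits.

0.417 bits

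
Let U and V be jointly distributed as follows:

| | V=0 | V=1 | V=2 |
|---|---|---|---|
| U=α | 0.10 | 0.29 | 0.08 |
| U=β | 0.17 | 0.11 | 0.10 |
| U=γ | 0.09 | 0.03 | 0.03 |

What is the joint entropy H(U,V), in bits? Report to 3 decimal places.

H(U,V) = −Σ p(x,y)·log₂ p(x,y) over all 9 cells.
  cell (α,0): −0.10·log₂0.10 = 0.3322
  cell (α,1): −0.29·log₂0.29 = 0.5179
  cell (α,2): −0.08·log₂0.08 = 0.2915
  cell (β,0): −0.17·log₂0.17 = 0.4346
  cell (β,1): −0.11·log₂0.11 = 0.3503
  cell (β,2): −0.10·log₂0.10 = 0.3322
  cell (γ,0): −0.09·log₂0.09 = 0.3127
  cell (γ,1): −0.03·log₂0.03 = 0.1518
  cell (γ,2): −0.03·log₂0.03 = 0.1518
Sum = 2.875 bits.

2.875 bits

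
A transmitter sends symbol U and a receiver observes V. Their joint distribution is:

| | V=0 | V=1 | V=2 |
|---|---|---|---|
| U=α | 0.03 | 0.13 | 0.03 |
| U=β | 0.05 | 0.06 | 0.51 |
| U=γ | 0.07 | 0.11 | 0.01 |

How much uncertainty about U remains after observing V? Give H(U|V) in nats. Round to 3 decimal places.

0.638 nats

Marginals: p(U) = (0.1900, 0.6200, 0.1900), p(V) = (0.1500, 0.3000, 0.5500).
H(U|V) = Σ p(V) · H(U|V=·).
  V=0: p=0.1500, H(U|V=0) = 1.0438
  V=1: p=0.3000, H(U|V=1) = 1.0521
  V=2: p=0.5500, H(U|V=2) = 0.3015
Weighted sum = 0.638 nats.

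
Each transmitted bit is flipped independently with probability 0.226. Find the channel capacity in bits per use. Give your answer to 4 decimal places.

Binary symmetric channel: C = 1 − h₂(ε) where h₂ is the binary entropy function.
h₂(0.226) = −0.226·log₂0.226 − 0.774·log₂0.774 = 0.7710.
C = 1 − 0.7710 = 0.2290 bits per channel use.

0.2290 bits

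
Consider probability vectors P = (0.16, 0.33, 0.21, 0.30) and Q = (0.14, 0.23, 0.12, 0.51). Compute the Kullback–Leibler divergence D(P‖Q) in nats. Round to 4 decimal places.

0.0988 nats

D(P‖Q) = Σ p·ln(p/q).
  0.16·ln(0.16/0.14) = 0.02137
  0.33·ln(0.33/0.23) = 0.11913
  0.21·ln(0.21/0.12) = 0.11752
  0.30·ln(0.30/0.51) = -0.15919
D(P‖Q) = 0.0988 nats.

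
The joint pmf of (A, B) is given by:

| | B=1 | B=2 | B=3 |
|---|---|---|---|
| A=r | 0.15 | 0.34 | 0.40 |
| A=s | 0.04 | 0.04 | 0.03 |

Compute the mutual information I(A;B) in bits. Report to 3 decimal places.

0.017 bits

Marginals: p(A) = (0.8900, 0.1100), p(B) = (0.1900, 0.3800, 0.4300).
I(A;B) = H(A) + H(B) − H(A,B).
H(A) = 0.4999, H(B) = 1.5092, H(A,B) = 1.9918.
I(A;B) = 0.4999 + 1.5092 − 1.9918 = 0.017 bits.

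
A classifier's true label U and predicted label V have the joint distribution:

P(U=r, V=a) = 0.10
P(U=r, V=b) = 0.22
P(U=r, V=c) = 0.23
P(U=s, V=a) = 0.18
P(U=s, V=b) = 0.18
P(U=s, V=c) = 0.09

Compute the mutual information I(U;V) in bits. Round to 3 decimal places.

0.058 bits

Marginals: p(U) = (0.5500, 0.4500), p(V) = (0.2800, 0.4000, 0.3200).
I(U;V) = Σ p(x,y)·log₂[p(x,y)/(p(x)p(y))].
  (r,a): 0.10·log₂(0.6494) = -0.0623
  (r,b): 0.22·log₂(1.0000) = 0.0000
  (r,c): 0.23·log₂(1.3068) = 0.0888
  (s,a): 0.18·log₂(1.4286) = 0.0926
  (s,b): 0.18·log₂(1.0000) = 0.0000
  (s,c): 0.09·log₂(0.6250) = -0.0610
Sum = 0.058 bits.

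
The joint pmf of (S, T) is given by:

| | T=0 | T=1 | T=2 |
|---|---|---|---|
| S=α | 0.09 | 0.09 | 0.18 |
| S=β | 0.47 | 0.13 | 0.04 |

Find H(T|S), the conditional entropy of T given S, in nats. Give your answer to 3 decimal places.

0.838 nats

Marginals: p(S) = (0.3600, 0.6400), p(T) = (0.5600, 0.2200, 0.2200).
H(T|S) = Σ p(S) · H(T|S=·).
  S=α: p=0.3600, H(T|S=α) = 1.0397
  S=β: p=0.6400, H(T|S=β) = 0.7238
Weighted sum = 0.838 nats.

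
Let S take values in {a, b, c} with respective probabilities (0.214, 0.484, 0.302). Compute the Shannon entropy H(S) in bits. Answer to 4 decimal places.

1.5044 bits

H(S) = −Σ p·log₂ p.
  −(0.214)·log₂(0.214) = 0.47600
  −(0.484)·log₂(0.484) = 0.50671
  −(0.302)·log₂(0.302) = 0.52167
Sum: 0.47600 + 0.50671 + 0.52167 = 1.5044 bits.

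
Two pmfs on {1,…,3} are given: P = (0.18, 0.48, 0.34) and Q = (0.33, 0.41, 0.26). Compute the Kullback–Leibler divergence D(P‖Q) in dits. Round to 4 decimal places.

0.0251 dits

D(P‖Q) = Σ p·log₁₀(p/q).
  0.18·log₁₀(0.18/0.33) = -0.04738
  0.48·log₁₀(0.48/0.41) = 0.03286
  0.34·log₁₀(0.34/0.26) = 0.03961
D(P‖Q) = 0.0251 dits.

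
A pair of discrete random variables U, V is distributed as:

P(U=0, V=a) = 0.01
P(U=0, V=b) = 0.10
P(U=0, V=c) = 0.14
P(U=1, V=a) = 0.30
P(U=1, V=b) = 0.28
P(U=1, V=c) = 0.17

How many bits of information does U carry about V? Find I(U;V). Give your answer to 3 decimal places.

Marginals: p(U) = (0.2500, 0.7500), p(V) = (0.3100, 0.3800, 0.3100).
I(U;V) = H(U) + H(V) − H(U,V).
H(U) = 0.8113, H(V) = 1.5780, H(U,V) = 2.2656.
I(U;V) = 0.8113 + 1.5780 − 2.2656 = 0.124 bits.

0.124 bits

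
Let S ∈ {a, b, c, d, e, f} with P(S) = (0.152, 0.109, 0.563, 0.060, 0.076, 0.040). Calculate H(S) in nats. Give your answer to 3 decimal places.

H(S) = −Σ p·ln p.
  −(0.152)·ln(0.152) = 0.2863
  −(0.109)·ln(0.109) = 0.2416
  −(0.563)·ln(0.563) = 0.3234
  −(0.060)·ln(0.060) = 0.1688
  −(0.076)·ln(0.076) = 0.1959
  −(0.040)·ln(0.040) = 0.1288
Sum: 0.2863 + 0.2416 + 0.3234 + 0.1688 + 0.1959 + 0.1288 = 1.345 nats.

1.345 nats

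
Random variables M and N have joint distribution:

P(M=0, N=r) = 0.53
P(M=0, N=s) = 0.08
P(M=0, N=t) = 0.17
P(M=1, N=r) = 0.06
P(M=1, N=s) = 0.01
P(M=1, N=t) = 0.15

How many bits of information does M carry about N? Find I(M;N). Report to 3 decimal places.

0.116 bits

Marginals: p(M) = (0.7800, 0.2200), p(N) = (0.5900, 0.0900, 0.3200).
I(M;N) = Σ p(x,y)·log₂[p(x,y)/(p(x)p(y))].
  (0,r): 0.53·log₂(1.1517) = 0.1080
  (0,s): 0.08·log₂(1.1396) = 0.0151
  (0,t): 0.17·log₂(0.6811) = -0.0942
  (1,r): 0.06·log₂(0.4622) = -0.0668
  (1,s): 0.01·log₂(0.5051) = -0.0099
  (1,t): 0.15·log₂(2.1307) = 0.1637
Sum = 0.116 bits.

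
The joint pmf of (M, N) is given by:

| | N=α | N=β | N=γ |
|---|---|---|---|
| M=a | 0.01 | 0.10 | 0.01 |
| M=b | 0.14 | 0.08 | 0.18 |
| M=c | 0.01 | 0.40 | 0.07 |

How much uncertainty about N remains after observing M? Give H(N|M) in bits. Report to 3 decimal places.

1.059 bits

Chain rule: H(N|M) = H(M,N) − H(M).
Marginals: p(M) = (0.1200, 0.4000, 0.4800), p(N) = (0.1600, 0.5800, 0.2600).
H(M,N) = 2.4628 bits; H(M) = 1.4041 bits.
H(N|M) = 2.4628 − 1.4041 = 1.059 bits.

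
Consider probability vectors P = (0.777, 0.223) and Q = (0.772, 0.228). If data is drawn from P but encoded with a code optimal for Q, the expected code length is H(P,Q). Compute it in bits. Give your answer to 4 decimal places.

0.7657 bits

H(P,Q) = −Σ p·log₂ q.
  −0.777·log₂(0.772) = 0.29008
  −0.223·log₂(0.228) = 0.47564
H(P,Q) = 0.7657 bits.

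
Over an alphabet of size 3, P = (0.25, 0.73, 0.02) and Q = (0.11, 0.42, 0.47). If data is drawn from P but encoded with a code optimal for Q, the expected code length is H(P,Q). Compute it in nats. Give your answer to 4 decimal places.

H(P,Q) = −Σ p·ln q.
  −0.25·ln(0.11) = 0.55182
  −0.73·ln(0.42) = 0.63328
  −0.02·ln(0.47) = 0.01510
H(P,Q) = 1.2002 nats.

1.2002 nats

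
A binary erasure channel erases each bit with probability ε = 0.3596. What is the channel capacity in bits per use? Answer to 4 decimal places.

0.6404 bits

Binary erasure channel: capacity C = 1 − ε.
C = 1 − 0.3596 = 0.6404 bits per channel use.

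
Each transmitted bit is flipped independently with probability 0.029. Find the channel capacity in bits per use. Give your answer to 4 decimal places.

0.8106 bits

Binary symmetric channel: C = 1 − h₂(ε) where h₂ is the binary entropy function.
h₂(0.029) = −0.029·log₂0.029 − 0.971·log₂0.971 = 0.1894.
C = 1 − 0.1894 = 0.8106 bits per channel use.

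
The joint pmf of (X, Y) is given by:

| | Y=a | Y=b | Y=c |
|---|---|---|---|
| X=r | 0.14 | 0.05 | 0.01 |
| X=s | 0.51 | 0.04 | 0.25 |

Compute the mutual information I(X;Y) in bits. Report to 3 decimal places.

Marginals: p(X) = (0.2000, 0.8000), p(Y) = (0.6500, 0.0900, 0.2600).
I(X;Y) = H(X) + H(Y) − H(X,Y).
H(X) = 0.7219, H(Y) = 1.2219, H(X,Y) = 1.8608.
I(X;Y) = 0.7219 + 1.2219 − 1.8608 = 0.083 bits.

0.083 bits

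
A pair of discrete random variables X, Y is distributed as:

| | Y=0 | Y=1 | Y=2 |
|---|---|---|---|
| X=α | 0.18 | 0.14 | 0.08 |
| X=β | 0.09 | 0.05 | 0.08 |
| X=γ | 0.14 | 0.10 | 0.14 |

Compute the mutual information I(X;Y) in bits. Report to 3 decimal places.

0.026 bits

Marginals: p(X) = (0.4000, 0.2200, 0.3800), p(Y) = (0.4100, 0.2900, 0.3000).
I(X;Y) = H(X) + H(Y) − H(X,Y).
H(X) = 1.5398, H(Y) = 1.5664, H(X,Y) = 3.0806.
I(X;Y) = 1.5398 + 1.5664 − 3.0806 = 0.026 bits.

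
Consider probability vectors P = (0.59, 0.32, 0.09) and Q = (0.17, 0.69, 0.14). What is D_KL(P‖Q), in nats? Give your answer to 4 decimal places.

0.4485 nats

D(P‖Q) = Σ p·ln(p/q).
  0.59·ln(0.59/0.17) = 0.73415
  0.32·ln(0.32/0.69) = -0.24588
  0.09·ln(0.09/0.14) = -0.03976
D(P‖Q) = 0.4485 nats.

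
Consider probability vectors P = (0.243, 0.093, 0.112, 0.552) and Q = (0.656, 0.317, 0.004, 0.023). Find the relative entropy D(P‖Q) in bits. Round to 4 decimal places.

2.5566 bits

D(P‖Q) = Σ p·log₂(p/q).
  0.243·log₂(0.243/0.656) = -0.34816
  0.093·log₂(0.093/0.317) = -0.16453
  0.112·log₂(0.112/0.004) = 0.53842
  0.552·log₂(0.552/0.023) = 2.53090
D(P‖Q) = 2.5566 bits.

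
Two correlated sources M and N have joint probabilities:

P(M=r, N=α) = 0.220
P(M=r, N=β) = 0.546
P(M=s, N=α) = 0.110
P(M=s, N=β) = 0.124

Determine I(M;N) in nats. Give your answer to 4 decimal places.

0.0131 nats

Marginals: p(M) = (0.7660, 0.2340), p(N) = (0.3300, 0.6700).
I(M;N) = H(M) + H(N) − H(M,N).
H(M) = 0.5441, H(N) = 0.6342, H(M,N) = 1.1652.
I(M;N) = 0.5441 + 0.6342 − 1.1652 = 0.0131 nats.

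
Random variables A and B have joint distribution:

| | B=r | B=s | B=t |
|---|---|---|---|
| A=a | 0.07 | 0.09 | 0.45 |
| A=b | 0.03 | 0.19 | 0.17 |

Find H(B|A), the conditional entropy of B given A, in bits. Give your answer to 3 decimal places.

1.176 bits

Chain rule: H(B|A) = H(A,B) − H(A).
Marginals: p(A) = (0.6100, 0.3900), p(B) = (0.1000, 0.2800, 0.6200).
H(A,B) = 2.1412 bits; H(A) = 0.9648 bits.
H(B|A) = 2.1412 − 0.9648 = 1.176 bits.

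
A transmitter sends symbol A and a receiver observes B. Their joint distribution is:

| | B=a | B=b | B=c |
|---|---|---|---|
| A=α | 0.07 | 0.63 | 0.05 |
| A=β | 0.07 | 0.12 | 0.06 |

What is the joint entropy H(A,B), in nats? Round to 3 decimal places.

H(A,B) = −Σ p(x,y)·ln p(x,y) over all 6 cells.
  cell (α,a): −0.07·ln0.07 = 0.1861
  cell (α,b): −0.63·ln0.63 = 0.2911
  cell (α,c): −0.05·ln0.05 = 0.1498
  cell (β,a): −0.07·ln0.07 = 0.1861
  cell (β,b): −0.12·ln0.12 = 0.2544
  cell (β,c): −0.06·ln0.06 = 0.1688
Sum = 1.236 nats.

1.236 nats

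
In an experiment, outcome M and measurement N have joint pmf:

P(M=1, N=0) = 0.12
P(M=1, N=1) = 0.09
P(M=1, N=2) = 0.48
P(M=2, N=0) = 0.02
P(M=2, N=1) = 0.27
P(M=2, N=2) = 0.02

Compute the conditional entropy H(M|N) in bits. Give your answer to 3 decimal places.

Marginals: p(M) = (0.6900, 0.3100), p(N) = (0.1400, 0.3600, 0.5000).
H(M|N) = Σ p(N) · H(M|N=·).
  N=0: p=0.1400, H(M|N=0) = 0.5917
  N=1: p=0.3600, H(M|N=1) = 0.8113
  N=2: p=0.5000, H(M|N=2) = 0.2423
Weighted sum = 0.496 bits.

0.496 bits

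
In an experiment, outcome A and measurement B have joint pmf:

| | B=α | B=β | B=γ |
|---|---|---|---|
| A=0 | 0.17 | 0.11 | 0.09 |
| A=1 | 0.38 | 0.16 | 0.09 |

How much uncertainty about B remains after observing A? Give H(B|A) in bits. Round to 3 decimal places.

1.413 bits

Marginals: p(A) = (0.3700, 0.6300), p(B) = (0.5500, 0.2700, 0.1800).
H(B|A) = Σ p(A) · H(B|A=·).
  A=0: p=0.3700, H(B|A=0) = 1.5319
  A=1: p=0.6300, H(B|A=1) = 1.3431
Weighted sum = 1.413 bits.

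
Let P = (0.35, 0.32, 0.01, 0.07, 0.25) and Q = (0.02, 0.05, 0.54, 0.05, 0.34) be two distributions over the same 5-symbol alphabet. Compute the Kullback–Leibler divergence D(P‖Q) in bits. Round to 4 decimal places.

D(P‖Q) = Σ p·log₂(p/q).
  0.35·log₂(0.35/0.02) = 1.44525
  0.32·log₂(0.32/0.05) = 0.85698
  0.01·log₂(0.01/0.54) = -0.05755
  0.07·log₂(0.07/0.05) = 0.03398
  0.25·log₂(0.25/0.34) = -0.11090
D(P‖Q) = 2.1678 bits.

2.1678 bits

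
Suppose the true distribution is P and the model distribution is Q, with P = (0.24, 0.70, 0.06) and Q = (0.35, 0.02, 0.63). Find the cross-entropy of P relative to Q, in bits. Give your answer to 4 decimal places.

4.3542 bits

H(P,Q) = −Σ p·log₂ q.
  −0.24·log₂(0.35) = 0.36350
  −0.70·log₂(0.02) = 3.95070
  −0.06·log₂(0.63) = 0.03999
H(P,Q) = 4.3542 bits.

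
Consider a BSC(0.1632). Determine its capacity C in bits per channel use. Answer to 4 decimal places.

0.3581 bits

Binary symmetric channel: C = 1 − h₂(ε) where h₂ is the binary entropy function.
h₂(0.1632) = −0.1632·log₂0.1632 − 0.8368·log₂0.8368 = 0.6419.
C = 1 − 0.6419 = 0.3581 bits per channel use.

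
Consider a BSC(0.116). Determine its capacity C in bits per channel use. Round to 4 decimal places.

Binary symmetric channel: C = 1 − h₂(ε) where h₂ is the binary entropy function.
h₂(0.116) = −0.116·log₂0.116 − 0.884·log₂0.884 = 0.5178.
C = 1 − 0.5178 = 0.4822 bits per channel use.

0.4822 bits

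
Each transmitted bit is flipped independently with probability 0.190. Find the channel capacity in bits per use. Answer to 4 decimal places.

Binary symmetric channel: C = 1 − h₂(ε) where h₂ is the binary entropy function.
h₂(0.190) = −0.190·log₂0.190 − 0.810·log₂0.810 = 0.7015.
C = 1 − 0.7015 = 0.2985 bits per channel use.

0.2985 bits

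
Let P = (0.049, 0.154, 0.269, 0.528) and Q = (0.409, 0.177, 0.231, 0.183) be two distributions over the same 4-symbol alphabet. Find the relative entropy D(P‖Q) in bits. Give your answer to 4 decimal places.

D(P‖Q) = Σ p·log₂(p/q).
  0.049·log₂(0.049/0.409) = -0.15000
  0.154·log₂(0.154/0.177) = -0.03093
  0.269·log₂(0.269/0.231) = 0.05910
  0.528·log₂(0.528/0.183) = 0.80715
D(P‖Q) = 0.6853 bits.

0.6853 bits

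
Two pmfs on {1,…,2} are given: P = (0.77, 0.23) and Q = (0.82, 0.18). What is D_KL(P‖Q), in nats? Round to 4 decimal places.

D(P‖Q) = Σ p·ln(p/q).
  0.77·ln(0.77/0.82) = -0.04844
  0.23·ln(0.23/0.18) = 0.05638
D(P‖Q) = 0.0079 nats.

0.0079 nats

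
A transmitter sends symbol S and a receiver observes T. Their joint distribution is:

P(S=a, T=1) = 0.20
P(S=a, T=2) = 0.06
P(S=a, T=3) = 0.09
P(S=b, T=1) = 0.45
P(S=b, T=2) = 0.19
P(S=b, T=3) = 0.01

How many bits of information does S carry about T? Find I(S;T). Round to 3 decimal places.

Marginals: p(S) = (0.3500, 0.6500), p(T) = (0.6500, 0.2500, 0.1000).
I(S;T) = H(S) + H(T) − H(S,T).
H(S) = 0.9341, H(T) = 1.2362, H(S,T) = 2.0606.
I(S;T) = 0.9341 + 1.2362 − 2.0606 = 0.110 bits.

0.110 bits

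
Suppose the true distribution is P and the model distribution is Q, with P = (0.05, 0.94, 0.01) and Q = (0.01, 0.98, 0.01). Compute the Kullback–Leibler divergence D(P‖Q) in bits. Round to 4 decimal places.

0.0596 bits

D(P‖Q) = Σ p·log₂(p/q).
  0.05·log₂(0.05/0.01) = 0.11610
  0.94·log₂(0.94/0.98) = -0.05651
  0.01·log₂(0.01/0.01) = 0.00000
D(P‖Q) = 0.0596 bits.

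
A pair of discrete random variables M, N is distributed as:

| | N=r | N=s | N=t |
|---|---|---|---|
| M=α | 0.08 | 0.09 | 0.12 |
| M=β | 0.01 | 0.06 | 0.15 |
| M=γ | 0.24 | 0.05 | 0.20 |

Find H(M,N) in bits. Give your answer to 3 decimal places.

H(M,N) = −Σ p(x,y)·log₂ p(x,y) over all 9 cells.
  cell (α,r): −0.08·log₂0.08 = 0.2915
  cell (α,s): −0.09·log₂0.09 = 0.3127
  cell (α,t): −0.12·log₂0.12 = 0.3671
  cell (β,r): −0.01·log₂0.01 = 0.0664
  cell (β,s): −0.06·log₂0.06 = 0.2435
  cell (β,t): −0.15·log₂0.15 = 0.4105
  cell (γ,r): −0.24·log₂0.24 = 0.4941
  cell (γ,s): −0.05·log₂0.05 = 0.2161
  cell (γ,t): −0.20·log₂0.20 = 0.4644
Sum = 2.866 bits.

2.866 bits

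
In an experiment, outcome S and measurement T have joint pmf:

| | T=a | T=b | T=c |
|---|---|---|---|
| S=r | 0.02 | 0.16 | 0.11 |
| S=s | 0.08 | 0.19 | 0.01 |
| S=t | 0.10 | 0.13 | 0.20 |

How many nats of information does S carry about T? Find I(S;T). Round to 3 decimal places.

Marginals: p(S) = (0.2900, 0.2800, 0.4300), p(T) = (0.2000, 0.4800, 0.3200).
I(S;T) = H(S) + H(T) − H(S,T).
H(S) = 1.0783, H(T) = 1.0388, H(S,T) = 1.9953.
I(S;T) = 1.0783 + 1.0388 − 1.9953 = 0.122 nats.

0.122 nats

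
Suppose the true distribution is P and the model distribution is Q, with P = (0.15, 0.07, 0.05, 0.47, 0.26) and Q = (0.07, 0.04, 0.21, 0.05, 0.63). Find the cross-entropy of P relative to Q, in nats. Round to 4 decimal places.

H(P,Q) = −Σ p·ln q.
  −0.15·ln(0.07) = 0.39889
  −0.07·ln(0.04) = 0.22532
  −0.05·ln(0.21) = 0.07803
  −0.47·ln(0.05) = 1.40799
  −0.26·ln(0.63) = 0.12013
H(P,Q) = 2.2304 nats.

2.2304 nats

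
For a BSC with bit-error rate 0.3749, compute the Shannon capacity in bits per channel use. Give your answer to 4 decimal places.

Binary symmetric channel: C = 1 − h₂(ε) where h₂ is the binary entropy function.
h₂(0.3749) = −0.3749·log₂0.3749 − 0.6251·log₂0.6251 = 0.9544.
C = 1 − 0.9544 = 0.0456 bits per channel use.

0.0456 bits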